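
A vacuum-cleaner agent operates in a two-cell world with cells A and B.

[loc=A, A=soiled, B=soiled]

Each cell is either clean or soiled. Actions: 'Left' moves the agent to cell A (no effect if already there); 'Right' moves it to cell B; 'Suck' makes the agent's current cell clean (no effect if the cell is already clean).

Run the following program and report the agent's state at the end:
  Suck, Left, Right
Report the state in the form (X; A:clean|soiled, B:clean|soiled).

step 1/3 (Suck): (A; A:clean, B:soiled)
step 2/3 (Left): (A; A:clean, B:soiled)
step 3/3 (Right): (B; A:clean, B:soiled)

(B; A:clean, B:soiled)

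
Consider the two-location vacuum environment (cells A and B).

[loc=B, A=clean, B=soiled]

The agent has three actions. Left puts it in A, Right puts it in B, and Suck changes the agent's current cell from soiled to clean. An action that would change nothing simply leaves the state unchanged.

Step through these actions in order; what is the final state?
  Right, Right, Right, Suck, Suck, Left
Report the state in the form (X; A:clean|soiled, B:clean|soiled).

step 1/6 (Right): (B; A:clean, B:soiled)
step 2/6 (Right): (B; A:clean, B:soiled)
step 3/6 (Right): (B; A:clean, B:soiled)
step 4/6 (Suck): (B; A:clean, B:clean)
step 5/6 (Suck): (B; A:clean, B:clean)
step 6/6 (Left): (A; A:clean, B:clean)

(A; A:clean, B:clean)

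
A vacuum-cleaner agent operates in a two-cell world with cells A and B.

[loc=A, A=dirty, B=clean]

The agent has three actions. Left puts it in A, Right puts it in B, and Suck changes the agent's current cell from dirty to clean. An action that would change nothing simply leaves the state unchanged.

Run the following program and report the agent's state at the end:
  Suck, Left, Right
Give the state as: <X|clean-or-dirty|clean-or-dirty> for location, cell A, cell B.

<B|clean|clean>

[1] after Suck: <A|clean|clean>
[2] after Left: <A|clean|clean>
[3] after Right: <B|clean|clean>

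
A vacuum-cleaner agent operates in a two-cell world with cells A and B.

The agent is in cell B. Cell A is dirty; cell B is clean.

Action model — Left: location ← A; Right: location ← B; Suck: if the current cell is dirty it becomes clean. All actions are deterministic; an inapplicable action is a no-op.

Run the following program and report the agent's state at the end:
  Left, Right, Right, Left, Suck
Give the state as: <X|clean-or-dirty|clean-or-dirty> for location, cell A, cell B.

<A|clean|clean>

t=1 Left ⇒ <A|dirty|clean>
t=2 Right ⇒ <B|dirty|clean>
t=3 Right ⇒ <B|dirty|clean>
t=4 Left ⇒ <A|dirty|clean>
t=5 Suck ⇒ <A|clean|clean>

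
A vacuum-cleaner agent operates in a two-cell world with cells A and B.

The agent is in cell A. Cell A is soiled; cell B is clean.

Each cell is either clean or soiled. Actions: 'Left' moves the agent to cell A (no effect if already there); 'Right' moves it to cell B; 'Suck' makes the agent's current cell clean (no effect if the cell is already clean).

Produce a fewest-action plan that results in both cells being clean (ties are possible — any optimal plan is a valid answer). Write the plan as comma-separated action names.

1. Suck → in A — A clean, B clean
min 1: A is soiled, one Suck

Suck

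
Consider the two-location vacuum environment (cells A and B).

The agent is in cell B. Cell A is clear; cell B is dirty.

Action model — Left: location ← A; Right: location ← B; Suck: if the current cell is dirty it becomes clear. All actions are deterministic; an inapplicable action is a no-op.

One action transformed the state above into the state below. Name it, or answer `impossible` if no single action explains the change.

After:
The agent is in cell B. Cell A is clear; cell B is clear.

try  Left: <A|clear|dirty>
try Right: <B|clear|dirty>
try  Suck: <B|clear|clear>  ← match

Suck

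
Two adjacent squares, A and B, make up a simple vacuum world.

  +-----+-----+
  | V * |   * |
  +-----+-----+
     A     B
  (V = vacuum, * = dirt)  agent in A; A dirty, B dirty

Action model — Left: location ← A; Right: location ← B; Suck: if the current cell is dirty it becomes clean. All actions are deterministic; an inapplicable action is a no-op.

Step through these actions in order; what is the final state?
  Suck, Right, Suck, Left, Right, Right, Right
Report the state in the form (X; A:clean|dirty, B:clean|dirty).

(B; A:clean, B:clean)

1) do Suck; now (A; A:clean, B:dirty)
2) do Right; now (B; A:clean, B:dirty)
3) do Suck; now (B; A:clean, B:clean)
4) do Left; now (A; A:clean, B:clean)
5) do Right; now (B; A:clean, B:clean)
6) do Right; now (B; A:clean, B:clean)
7) do Right; now (B; A:clean, B:clean)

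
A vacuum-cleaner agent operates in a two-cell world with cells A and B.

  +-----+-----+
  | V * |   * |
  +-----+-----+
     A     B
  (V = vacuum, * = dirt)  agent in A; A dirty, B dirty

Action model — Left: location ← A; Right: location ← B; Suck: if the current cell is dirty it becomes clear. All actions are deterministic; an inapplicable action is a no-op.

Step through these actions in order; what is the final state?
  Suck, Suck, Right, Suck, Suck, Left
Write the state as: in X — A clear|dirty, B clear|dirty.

1. Suck → in A — A clear, B dirty
2. Suck → in A — A clear, B dirty
3. Right → in B — A clear, B dirty
4. Suck → in B — A clear, B clear
5. Suck → in B — A clear, B clear
6. Left → in A — A clear, B clear

in A — A clear, B clear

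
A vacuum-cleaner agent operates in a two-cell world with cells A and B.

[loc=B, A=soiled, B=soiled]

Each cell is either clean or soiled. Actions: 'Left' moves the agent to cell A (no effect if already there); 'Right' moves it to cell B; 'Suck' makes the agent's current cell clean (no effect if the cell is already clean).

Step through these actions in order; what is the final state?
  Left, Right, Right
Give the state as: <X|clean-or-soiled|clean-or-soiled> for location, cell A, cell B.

[1] after Left: <A|soiled|soiled>
[2] after Right: <B|soiled|soiled>
[3] after Right: <B|soiled|soiled>

<B|soiled|soiled>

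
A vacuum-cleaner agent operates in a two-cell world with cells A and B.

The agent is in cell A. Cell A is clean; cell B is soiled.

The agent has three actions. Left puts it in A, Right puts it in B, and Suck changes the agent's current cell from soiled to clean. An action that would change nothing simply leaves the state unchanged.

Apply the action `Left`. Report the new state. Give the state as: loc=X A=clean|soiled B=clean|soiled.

start: loc=A A=clean B=soiled
1) do Left; now loc=A A=clean B=soiled

loc=A A=clean B=soiled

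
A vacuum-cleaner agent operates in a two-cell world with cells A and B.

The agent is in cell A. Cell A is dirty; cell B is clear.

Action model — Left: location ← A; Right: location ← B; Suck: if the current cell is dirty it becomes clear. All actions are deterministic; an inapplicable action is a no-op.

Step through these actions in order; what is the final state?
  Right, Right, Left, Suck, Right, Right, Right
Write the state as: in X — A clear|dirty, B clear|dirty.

in B — A clear, B clear

[1] after Right: in B — A dirty, B clear
[2] after Right: in B — A dirty, B clear
[3] after Left: in A — A dirty, B clear
[4] after Suck: in A — A clear, B clear
[5] after Right: in B — A clear, B clear
[6] after Right: in B — A clear, B clear
[7] after Right: in B — A clear, B clear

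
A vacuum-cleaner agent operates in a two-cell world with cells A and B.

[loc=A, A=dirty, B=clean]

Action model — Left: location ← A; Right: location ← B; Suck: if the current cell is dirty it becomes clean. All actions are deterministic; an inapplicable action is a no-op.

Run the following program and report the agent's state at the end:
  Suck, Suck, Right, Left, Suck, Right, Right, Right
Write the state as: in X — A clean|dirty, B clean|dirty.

1. Suck → in A — A clean, B clean
2. Suck → in A — A clean, B clean
3. Right → in B — A clean, B clean
4. Left → in A — A clean, B clean
5. Suck → in A — A clean, B clean
6. Right → in B — A clean, B clean
7. Right → in B — A clean, B clean
8. Right → in B — A clean, B clean

in B — A clean, B clean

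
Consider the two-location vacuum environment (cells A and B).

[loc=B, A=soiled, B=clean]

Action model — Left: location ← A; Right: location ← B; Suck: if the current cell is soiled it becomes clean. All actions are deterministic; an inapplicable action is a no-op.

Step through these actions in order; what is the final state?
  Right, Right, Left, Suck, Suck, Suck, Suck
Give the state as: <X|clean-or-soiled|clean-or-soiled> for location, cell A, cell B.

<A|clean|clean>

1. Right → <B|soiled|clean>
2. Right → <B|soiled|clean>
3. Left → <A|soiled|clean>
4. Suck → <A|clean|clean>
5. Suck → <A|clean|clean>
6. Suck → <A|clean|clean>
7. Suck → <A|clean|clean>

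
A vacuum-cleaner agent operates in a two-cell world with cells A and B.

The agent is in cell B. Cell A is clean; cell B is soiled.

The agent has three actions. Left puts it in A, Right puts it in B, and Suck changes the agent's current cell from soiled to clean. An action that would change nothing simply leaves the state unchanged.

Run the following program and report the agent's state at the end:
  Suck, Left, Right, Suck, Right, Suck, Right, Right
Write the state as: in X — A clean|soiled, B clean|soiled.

in B — A clean, B clean

[1] after Suck: in B — A clean, B clean
[2] after Left: in A — A clean, B clean
[3] after Right: in B — A clean, B clean
[4] after Suck: in B — A clean, B clean
[5] after Right: in B — A clean, B clean
[6] after Suck: in B — A clean, B clean
[7] after Right: in B — A clean, B clean
[8] after Right: in B — A clean, B clean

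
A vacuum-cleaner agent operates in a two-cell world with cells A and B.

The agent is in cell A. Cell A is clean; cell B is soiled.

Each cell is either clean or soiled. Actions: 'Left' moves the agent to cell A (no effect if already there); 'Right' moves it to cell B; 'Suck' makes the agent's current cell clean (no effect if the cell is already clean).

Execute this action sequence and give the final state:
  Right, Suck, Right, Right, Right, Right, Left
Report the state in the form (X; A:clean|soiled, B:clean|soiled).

[1] after Right: (B; A:clean, B:soiled)
[2] after Suck: (B; A:clean, B:clean)
[3] after Right: (B; A:clean, B:clean)
[4] after Right: (B; A:clean, B:clean)
[5] after Right: (B; A:clean, B:clean)
[6] after Right: (B; A:clean, B:clean)
[7] after Left: (A; A:clean, B:clean)

(A; A:clean, B:clean)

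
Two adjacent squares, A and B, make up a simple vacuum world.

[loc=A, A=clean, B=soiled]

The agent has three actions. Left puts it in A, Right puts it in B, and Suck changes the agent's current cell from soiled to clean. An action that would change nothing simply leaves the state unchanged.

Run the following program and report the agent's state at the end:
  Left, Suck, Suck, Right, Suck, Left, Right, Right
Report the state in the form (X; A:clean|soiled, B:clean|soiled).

(B; A:clean, B:clean)

1. Left → (A; A:clean, B:soiled)
2. Suck → (A; A:clean, B:soiled)
3. Suck → (A; A:clean, B:soiled)
4. Right → (B; A:clean, B:soiled)
5. Suck → (B; A:clean, B:clean)
6. Left → (A; A:clean, B:clean)
7. Right → (B; A:clean, B:clean)
8. Right → (B; A:clean, B:clean)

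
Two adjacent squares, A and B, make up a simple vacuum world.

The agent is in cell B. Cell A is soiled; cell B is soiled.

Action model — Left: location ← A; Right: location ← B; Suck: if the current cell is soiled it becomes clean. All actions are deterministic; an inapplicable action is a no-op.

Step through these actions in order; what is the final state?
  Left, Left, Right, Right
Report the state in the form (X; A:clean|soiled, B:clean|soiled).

Left (#1): (A; A:soiled, B:soiled)
Left (#2): (A; A:soiled, B:soiled)
Right (#3): (B; A:soiled, B:soiled)
Right (#4): (B; A:soiled, B:soiled)

(B; A:soiled, B:soiled)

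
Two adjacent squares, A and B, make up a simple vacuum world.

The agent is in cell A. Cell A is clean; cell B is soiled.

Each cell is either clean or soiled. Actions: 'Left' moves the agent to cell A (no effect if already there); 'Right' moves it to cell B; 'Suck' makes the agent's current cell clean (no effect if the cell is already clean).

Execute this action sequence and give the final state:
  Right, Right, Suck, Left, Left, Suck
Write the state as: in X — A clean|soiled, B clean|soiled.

in A — A clean, B clean

[1] after Right: in B — A clean, B soiled
[2] after Right: in B — A clean, B soiled
[3] after Suck: in B — A clean, B clean
[4] after Left: in A — A clean, B clean
[5] after Left: in A — A clean, B clean
[6] after Suck: in A — A clean, B clean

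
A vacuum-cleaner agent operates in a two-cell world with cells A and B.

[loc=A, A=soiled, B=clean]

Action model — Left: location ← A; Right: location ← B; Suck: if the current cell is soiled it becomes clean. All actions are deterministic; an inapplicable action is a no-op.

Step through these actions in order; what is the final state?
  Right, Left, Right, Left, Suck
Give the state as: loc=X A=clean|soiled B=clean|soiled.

[1] after Right: loc=B A=soiled B=clean
[2] after Left: loc=A A=soiled B=clean
[3] after Right: loc=B A=soiled B=clean
[4] after Left: loc=A A=soiled B=clean
[5] after Suck: loc=A A=clean B=clean

loc=A A=clean B=clean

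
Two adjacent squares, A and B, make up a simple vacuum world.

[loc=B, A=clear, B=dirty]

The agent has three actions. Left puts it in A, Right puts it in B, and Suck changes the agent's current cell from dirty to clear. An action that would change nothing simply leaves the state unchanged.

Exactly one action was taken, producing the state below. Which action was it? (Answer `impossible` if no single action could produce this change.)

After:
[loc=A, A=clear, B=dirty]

Left

try  Left: <A|clear|dirty>  ← match
try Right: <B|clear|dirty>
try  Suck: <B|clear|clear>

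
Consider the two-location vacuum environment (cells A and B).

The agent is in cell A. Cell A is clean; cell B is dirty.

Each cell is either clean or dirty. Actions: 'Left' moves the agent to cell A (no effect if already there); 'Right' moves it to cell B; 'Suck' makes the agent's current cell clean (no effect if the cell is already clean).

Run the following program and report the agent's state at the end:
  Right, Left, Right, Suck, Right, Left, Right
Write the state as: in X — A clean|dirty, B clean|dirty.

1. Right → in B — A clean, B dirty
2. Left → in A — A clean, B dirty
3. Right → in B — A clean, B dirty
4. Suck → in B — A clean, B clean
5. Right → in B — A clean, B clean
6. Left → in A — A clean, B clean
7. Right → in B — A clean, B clean

in B — A clean, B clean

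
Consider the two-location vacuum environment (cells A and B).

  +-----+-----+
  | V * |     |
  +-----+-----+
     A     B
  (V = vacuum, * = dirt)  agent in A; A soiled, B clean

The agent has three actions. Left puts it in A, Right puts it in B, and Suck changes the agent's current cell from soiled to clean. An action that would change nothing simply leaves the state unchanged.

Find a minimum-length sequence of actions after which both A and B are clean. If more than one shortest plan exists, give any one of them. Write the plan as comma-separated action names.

Suck

1) do Suck; now (A; A:clean, B:clean)
min 1: A is soiled, one Suck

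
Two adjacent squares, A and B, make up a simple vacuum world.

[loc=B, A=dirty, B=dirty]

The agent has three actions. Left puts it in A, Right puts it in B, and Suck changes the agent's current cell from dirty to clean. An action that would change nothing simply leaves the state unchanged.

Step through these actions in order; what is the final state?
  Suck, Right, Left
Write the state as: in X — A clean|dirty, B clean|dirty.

in A — A dirty, B clean

[1] after Suck: in B — A dirty, B clean
[2] after Right: in B — A dirty, B clean
[3] after Left: in A — A dirty, B clean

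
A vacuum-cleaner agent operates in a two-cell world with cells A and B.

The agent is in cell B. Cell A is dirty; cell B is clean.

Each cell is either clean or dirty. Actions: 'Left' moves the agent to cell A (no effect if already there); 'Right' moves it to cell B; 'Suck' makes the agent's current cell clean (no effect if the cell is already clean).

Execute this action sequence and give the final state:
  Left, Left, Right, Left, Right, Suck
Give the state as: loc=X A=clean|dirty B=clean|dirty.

1. Left → loc=A A=dirty B=clean
2. Left → loc=A A=dirty B=clean
3. Right → loc=B A=dirty B=clean
4. Left → loc=A A=dirty B=clean
5. Right → loc=B A=dirty B=clean
6. Suck → loc=B A=dirty B=clean

loc=B A=dirty B=clean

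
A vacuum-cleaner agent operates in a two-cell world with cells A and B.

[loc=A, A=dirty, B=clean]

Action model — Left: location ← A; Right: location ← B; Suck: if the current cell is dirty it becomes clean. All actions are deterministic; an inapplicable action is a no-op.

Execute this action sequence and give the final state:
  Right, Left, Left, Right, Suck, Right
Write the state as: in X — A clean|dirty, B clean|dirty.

in B — A dirty, B clean

1) do Right; now in B — A dirty, B clean
2) do Left; now in A — A dirty, B clean
3) do Left; now in A — A dirty, B clean
4) do Right; now in B — A dirty, B clean
5) do Suck; now in B — A dirty, B clean
6) do Right; now in B — A dirty, B clean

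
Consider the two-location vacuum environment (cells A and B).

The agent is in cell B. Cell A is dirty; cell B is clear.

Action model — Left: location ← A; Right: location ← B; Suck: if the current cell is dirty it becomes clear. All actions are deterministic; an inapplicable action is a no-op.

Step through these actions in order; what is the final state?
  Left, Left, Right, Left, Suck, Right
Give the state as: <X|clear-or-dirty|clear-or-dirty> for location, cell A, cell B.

<B|clear|clear>

t=1 Left ⇒ <A|dirty|clear>
t=2 Left ⇒ <A|dirty|clear>
t=3 Right ⇒ <B|dirty|clear>
t=4 Left ⇒ <A|dirty|clear>
t=5 Suck ⇒ <A|clear|clear>
t=6 Right ⇒ <B|clear|clear>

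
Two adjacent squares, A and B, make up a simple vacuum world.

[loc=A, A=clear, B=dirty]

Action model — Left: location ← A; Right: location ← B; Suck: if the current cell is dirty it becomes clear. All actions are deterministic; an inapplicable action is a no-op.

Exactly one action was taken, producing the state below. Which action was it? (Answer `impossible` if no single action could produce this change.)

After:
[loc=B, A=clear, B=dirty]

try  Left: (A; A:clear, B:dirty)
try Right: (B; A:clear, B:dirty)  ← match
try  Suck: (A; A:clear, B:dirty)

Right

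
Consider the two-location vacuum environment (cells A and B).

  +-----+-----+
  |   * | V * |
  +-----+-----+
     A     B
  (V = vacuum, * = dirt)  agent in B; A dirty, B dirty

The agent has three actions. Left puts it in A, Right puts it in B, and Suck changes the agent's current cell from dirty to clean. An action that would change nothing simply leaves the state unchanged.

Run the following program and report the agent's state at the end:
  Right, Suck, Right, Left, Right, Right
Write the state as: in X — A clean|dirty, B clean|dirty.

1. Right → in B — A dirty, B dirty
2. Suck → in B — A dirty, B clean
3. Right → in B — A dirty, B clean
4. Left → in A — A dirty, B clean
5. Right → in B — A dirty, B clean
6. Right → in B — A dirty, B clean

in B — A dirty, B clean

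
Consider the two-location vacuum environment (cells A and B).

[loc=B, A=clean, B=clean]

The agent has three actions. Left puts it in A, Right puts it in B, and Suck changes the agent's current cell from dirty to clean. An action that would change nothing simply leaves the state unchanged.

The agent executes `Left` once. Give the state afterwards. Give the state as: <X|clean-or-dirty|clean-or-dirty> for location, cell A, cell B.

<A|clean|clean>

start: <B|clean|clean>
Left (#1): <A|clean|clean>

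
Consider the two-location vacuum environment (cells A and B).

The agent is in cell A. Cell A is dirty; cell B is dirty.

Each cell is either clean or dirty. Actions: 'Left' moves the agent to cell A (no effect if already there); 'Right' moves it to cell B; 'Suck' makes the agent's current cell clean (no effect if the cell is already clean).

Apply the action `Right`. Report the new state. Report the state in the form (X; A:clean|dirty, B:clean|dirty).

start: (A; A:dirty, B:dirty)
[1] after Right: (B; A:dirty, B:dirty)

(B; A:dirty, B:dirty)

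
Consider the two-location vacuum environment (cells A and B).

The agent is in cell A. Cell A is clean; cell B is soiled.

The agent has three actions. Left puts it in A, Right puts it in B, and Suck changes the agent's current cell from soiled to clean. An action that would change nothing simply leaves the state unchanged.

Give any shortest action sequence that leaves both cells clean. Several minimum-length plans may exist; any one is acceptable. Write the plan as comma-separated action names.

Right (#1): <B|clean|soiled>
Suck (#2): <B|clean|clean>
min 2: go B then Suck

Right, Suck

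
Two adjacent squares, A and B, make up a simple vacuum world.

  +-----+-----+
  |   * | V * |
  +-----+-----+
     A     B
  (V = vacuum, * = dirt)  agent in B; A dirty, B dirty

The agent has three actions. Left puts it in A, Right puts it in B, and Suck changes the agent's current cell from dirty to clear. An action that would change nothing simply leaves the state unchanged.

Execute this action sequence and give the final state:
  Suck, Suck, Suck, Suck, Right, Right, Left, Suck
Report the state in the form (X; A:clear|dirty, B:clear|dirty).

step 1/8 (Suck): (B; A:dirty, B:clear)
step 2/8 (Suck): (B; A:dirty, B:clear)
step 3/8 (Suck): (B; A:dirty, B:clear)
step 4/8 (Suck): (B; A:dirty, B:clear)
step 5/8 (Right): (B; A:dirty, B:clear)
step 6/8 (Right): (B; A:dirty, B:clear)
step 7/8 (Left): (A; A:dirty, B:clear)
step 8/8 (Suck): (A; A:clear, B:clear)

(A; A:clear, B:clear)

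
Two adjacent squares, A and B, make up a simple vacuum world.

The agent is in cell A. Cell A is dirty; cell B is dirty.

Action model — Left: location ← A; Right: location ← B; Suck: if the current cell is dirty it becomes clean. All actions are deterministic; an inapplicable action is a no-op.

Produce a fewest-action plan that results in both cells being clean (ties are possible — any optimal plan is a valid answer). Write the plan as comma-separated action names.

Suck, Right, Suck

1. Suck → in A — A clean, B dirty
2. Right → in B — A clean, B dirty
3. Suck → in B — A clean, B clean
min 3: Suck A + move + Suck B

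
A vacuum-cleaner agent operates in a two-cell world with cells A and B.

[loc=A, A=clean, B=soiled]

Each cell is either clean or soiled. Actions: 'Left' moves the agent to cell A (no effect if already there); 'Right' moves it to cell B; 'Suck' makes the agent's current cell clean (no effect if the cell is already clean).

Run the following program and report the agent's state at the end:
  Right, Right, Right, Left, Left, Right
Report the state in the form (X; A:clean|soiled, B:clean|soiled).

(B; A:clean, B:soiled)

Right (#1): (B; A:clean, B:soiled)
Right (#2): (B; A:clean, B:soiled)
Right (#3): (B; A:clean, B:soiled)
Left (#4): (A; A:clean, B:soiled)
Left (#5): (A; A:clean, B:soiled)
Right (#6): (B; A:clean, B:soiled)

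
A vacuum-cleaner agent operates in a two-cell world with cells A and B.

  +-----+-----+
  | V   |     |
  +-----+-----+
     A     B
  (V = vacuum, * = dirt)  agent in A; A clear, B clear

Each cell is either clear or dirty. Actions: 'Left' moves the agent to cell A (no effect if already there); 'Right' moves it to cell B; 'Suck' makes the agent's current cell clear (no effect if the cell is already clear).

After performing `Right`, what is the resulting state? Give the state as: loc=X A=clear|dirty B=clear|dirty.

loc=B A=clear B=clear

start: loc=A A=clear B=clear
[1] after Right: loc=B A=clear B=clear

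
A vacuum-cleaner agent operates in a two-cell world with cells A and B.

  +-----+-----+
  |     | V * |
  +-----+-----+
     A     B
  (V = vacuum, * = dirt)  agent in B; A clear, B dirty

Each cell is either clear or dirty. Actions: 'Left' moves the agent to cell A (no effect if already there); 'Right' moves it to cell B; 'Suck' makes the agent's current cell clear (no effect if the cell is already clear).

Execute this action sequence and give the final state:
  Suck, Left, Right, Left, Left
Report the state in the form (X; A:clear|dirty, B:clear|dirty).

1. Suck → (B; A:clear, B:clear)
2. Left → (A; A:clear, B:clear)
3. Right → (B; A:clear, B:clear)
4. Left → (A; A:clear, B:clear)
5. Left → (A; A:clear, B:clear)

(A; A:clear, B:clear)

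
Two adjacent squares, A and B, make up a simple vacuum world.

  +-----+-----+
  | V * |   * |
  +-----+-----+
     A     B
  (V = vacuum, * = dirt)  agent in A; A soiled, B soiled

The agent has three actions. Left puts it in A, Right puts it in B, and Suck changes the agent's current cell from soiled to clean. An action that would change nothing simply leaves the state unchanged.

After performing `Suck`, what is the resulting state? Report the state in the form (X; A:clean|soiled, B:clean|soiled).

(A; A:clean, B:soiled)

start: (A; A:soiled, B:soiled)
Suck (#1): (A; A:clean, B:soiled)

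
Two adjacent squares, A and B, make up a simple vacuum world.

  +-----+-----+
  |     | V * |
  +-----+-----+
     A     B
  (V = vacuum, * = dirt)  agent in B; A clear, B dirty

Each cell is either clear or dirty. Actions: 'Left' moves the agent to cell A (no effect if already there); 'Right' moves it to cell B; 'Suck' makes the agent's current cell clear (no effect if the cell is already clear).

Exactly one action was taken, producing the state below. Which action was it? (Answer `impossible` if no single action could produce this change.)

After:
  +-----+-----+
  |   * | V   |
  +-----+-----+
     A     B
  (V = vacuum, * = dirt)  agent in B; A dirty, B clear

impossible

try  Left: <A|clear|dirty>
try Right: <B|clear|dirty>
try  Suck: <B|clear|clear>
no single action produces the after-state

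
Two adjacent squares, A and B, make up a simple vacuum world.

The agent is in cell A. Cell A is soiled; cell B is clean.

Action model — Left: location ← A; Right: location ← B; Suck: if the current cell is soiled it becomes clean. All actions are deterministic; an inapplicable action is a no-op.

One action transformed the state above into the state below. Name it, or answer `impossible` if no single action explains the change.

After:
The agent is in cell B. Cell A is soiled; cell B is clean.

Right

try  Left: in A — A soiled, B clean
try Right: in B — A soiled, B clean  ← match
try  Suck: in A — A clean, B clean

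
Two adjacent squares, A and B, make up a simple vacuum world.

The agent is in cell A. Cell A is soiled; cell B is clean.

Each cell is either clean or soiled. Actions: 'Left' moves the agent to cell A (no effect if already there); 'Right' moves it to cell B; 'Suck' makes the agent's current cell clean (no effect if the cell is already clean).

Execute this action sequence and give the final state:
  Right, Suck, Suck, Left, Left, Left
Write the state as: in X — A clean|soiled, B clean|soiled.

step 1/6 (Right): in B — A soiled, B clean
step 2/6 (Suck): in B — A soiled, B clean
step 3/6 (Suck): in B — A soiled, B clean
step 4/6 (Left): in A — A soiled, B clean
step 5/6 (Left): in A — A soiled, B clean
step 6/6 (Left): in A — A soiled, B clean

in A — A soiled, B clean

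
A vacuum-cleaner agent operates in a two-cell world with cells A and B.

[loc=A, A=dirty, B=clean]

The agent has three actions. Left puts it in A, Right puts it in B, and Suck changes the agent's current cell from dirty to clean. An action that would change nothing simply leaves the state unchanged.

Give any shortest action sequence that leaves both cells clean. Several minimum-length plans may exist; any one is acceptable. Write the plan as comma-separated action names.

1) do Suck; now <A|clean|clean>
min 1: A is dirty, one Suck

Suck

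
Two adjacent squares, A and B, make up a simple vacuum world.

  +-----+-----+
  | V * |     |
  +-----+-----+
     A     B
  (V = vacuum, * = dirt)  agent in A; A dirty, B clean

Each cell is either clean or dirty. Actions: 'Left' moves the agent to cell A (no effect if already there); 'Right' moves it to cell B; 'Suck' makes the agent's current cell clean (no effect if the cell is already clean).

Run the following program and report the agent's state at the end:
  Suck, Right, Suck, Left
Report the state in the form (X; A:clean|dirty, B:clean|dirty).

[1] after Suck: (A; A:clean, B:clean)
[2] after Right: (B; A:clean, B:clean)
[3] after Suck: (B; A:clean, B:clean)
[4] after Left: (A; A:clean, B:clean)

(A; A:clean, B:clean)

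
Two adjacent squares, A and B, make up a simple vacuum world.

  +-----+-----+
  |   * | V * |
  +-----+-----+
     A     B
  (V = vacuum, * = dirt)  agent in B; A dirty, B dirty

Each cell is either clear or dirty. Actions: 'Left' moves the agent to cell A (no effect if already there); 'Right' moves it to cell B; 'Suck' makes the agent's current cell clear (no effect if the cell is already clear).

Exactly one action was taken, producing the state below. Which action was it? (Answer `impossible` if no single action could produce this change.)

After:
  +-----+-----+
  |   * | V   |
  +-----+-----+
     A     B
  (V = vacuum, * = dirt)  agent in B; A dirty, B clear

try  Left: (A; A:dirty, B:dirty)
try Right: (B; A:dirty, B:dirty)
try  Suck: (B; A:dirty, B:clear)  ← match

Suck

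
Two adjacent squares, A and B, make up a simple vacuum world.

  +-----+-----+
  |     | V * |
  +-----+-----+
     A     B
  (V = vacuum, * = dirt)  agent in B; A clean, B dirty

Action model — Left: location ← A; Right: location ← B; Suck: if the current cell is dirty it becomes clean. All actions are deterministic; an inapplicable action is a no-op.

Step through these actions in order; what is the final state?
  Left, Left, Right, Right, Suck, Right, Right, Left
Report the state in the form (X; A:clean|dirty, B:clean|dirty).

(A; A:clean, B:clean)

1. Left → (A; A:clean, B:dirty)
2. Left → (A; A:clean, B:dirty)
3. Right → (B; A:clean, B:dirty)
4. Right → (B; A:clean, B:dirty)
5. Suck → (B; A:clean, B:clean)
6. Right → (B; A:clean, B:clean)
7. Right → (B; A:clean, B:clean)
8. Left → (A; A:clean, B:clean)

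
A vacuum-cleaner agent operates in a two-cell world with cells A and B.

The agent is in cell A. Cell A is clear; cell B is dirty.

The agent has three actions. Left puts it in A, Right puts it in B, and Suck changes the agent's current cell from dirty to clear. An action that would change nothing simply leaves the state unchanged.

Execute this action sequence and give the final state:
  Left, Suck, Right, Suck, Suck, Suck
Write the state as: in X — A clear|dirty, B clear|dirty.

step 1/6 (Left): in A — A clear, B dirty
step 2/6 (Suck): in A — A clear, B dirty
step 3/6 (Right): in B — A clear, B dirty
step 4/6 (Suck): in B — A clear, B clear
step 5/6 (Suck): in B — A clear, B clear
step 6/6 (Suck): in B — A clear, B clear

in B — A clear, B clear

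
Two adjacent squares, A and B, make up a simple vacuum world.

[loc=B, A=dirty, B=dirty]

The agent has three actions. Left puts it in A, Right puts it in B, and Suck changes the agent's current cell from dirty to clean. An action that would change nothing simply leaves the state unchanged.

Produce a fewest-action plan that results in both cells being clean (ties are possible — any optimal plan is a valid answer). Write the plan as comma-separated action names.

[1] after Suck: in B — A dirty, B clean
[2] after Left: in A — A dirty, B clean
[3] after Suck: in A — A clean, B clean
min 3: Suck B + move + Suck A

Suck, Left, Suck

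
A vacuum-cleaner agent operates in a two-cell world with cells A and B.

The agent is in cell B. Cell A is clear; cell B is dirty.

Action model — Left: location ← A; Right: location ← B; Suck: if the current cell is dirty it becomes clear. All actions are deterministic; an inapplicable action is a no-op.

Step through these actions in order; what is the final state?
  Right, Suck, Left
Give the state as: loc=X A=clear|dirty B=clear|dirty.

loc=A A=clear B=clear

Right (#1): loc=B A=clear B=dirty
Suck (#2): loc=B A=clear B=clear
Left (#3): loc=A A=clear B=clear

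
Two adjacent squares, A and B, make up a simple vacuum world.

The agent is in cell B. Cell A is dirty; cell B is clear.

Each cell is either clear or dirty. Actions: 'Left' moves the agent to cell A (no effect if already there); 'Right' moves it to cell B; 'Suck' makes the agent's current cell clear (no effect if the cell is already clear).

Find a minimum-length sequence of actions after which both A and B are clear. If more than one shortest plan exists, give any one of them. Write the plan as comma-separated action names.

Left, Suck

[1] after Left: <A|dirty|clear>
[2] after Suck: <A|clear|clear>
min 2: go A then Suck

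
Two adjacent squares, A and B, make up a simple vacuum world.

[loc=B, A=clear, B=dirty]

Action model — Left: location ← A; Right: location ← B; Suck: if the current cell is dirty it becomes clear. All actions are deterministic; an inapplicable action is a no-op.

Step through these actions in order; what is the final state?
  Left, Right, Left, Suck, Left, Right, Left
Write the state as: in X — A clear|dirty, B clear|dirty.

in A — A clear, B dirty

step 1/7 (Left): in A — A clear, B dirty
step 2/7 (Right): in B — A clear, B dirty
step 3/7 (Left): in A — A clear, B dirty
step 4/7 (Suck): in A — A clear, B dirty
step 5/7 (Left): in A — A clear, B dirty
step 6/7 (Right): in B — A clear, B dirty
step 7/7 (Left): in A — A clear, B dirty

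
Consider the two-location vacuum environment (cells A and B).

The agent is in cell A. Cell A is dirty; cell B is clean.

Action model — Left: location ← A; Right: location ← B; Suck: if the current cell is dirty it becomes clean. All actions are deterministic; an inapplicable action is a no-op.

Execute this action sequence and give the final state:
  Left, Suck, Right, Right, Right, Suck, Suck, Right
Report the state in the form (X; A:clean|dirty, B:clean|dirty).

(B; A:clean, B:clean)

t=1 Left ⇒ (A; A:dirty, B:clean)
t=2 Suck ⇒ (A; A:clean, B:clean)
t=3 Right ⇒ (B; A:clean, B:clean)
t=4 Right ⇒ (B; A:clean, B:clean)
t=5 Right ⇒ (B; A:clean, B:clean)
t=6 Suck ⇒ (B; A:clean, B:clean)
t=7 Suck ⇒ (B; A:clean, B:clean)
t=8 Right ⇒ (B; A:clean, B:clean)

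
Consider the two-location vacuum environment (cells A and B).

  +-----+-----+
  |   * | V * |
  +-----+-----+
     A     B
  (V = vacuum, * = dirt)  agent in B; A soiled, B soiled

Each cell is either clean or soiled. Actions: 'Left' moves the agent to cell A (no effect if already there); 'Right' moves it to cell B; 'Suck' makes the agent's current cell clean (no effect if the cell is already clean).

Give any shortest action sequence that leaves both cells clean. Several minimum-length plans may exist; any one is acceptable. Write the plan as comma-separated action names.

Suck (#1): <B|soiled|clean>
Left (#2): <A|soiled|clean>
Suck (#3): <A|clean|clean>
min 3: Suck B + move + Suck A

Suck, Left, Suck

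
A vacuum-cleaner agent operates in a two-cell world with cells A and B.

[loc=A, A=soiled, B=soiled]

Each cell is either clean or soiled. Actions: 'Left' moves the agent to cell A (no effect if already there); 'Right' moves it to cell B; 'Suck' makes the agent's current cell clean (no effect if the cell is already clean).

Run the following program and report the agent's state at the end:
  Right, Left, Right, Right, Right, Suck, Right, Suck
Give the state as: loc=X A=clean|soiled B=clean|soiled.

loc=B A=soiled B=clean

Right (#1): loc=B A=soiled B=soiled
Left (#2): loc=A A=soiled B=soiled
Right (#3): loc=B A=soiled B=soiled
Right (#4): loc=B A=soiled B=soiled
Right (#5): loc=B A=soiled B=soiled
Suck (#6): loc=B A=soiled B=clean
Right (#7): loc=B A=soiled B=clean
Suck (#8): loc=B A=soiled B=clean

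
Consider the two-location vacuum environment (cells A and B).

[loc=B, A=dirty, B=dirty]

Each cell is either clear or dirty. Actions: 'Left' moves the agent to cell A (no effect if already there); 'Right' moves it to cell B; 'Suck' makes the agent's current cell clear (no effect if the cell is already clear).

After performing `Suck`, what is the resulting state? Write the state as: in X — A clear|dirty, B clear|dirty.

start: in B — A dirty, B dirty
step 1/1 (Suck): in B — A dirty, B clear

in B — A dirty, B clear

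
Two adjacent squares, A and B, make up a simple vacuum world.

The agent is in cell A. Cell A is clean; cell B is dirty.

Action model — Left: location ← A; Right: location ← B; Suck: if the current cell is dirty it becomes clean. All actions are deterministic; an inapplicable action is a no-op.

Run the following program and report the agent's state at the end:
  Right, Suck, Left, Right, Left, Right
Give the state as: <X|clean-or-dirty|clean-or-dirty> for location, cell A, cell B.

<B|clean|clean>

[1] after Right: <B|clean|dirty>
[2] after Suck: <B|clean|clean>
[3] after Left: <A|clean|clean>
[4] after Right: <B|clean|clean>
[5] after Left: <A|clean|clean>
[6] after Right: <B|clean|clean>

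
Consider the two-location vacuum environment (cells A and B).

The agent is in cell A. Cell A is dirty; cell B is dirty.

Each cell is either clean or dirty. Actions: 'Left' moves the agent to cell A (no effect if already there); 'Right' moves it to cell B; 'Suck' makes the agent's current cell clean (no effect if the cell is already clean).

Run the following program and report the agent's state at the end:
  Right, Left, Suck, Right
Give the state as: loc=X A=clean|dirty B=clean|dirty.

loc=B A=clean B=dirty

[1] after Right: loc=B A=dirty B=dirty
[2] after Left: loc=A A=dirty B=dirty
[3] after Suck: loc=A A=clean B=dirty
[4] after Right: loc=B A=clean B=dirty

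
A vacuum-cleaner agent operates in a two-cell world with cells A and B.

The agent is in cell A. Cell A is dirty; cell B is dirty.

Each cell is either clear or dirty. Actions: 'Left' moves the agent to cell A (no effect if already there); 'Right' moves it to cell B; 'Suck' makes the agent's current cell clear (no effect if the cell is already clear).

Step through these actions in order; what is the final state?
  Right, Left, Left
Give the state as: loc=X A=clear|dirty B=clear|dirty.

1) do Right; now loc=B A=dirty B=dirty
2) do Left; now loc=A A=dirty B=dirty
3) do Left; now loc=A A=dirty B=dirty

loc=A A=dirty B=dirty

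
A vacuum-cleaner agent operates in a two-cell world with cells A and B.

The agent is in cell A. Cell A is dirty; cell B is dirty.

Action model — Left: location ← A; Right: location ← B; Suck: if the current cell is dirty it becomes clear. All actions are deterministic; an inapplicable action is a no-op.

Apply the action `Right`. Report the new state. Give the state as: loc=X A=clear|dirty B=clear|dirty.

start: loc=A A=dirty B=dirty
1) do Right; now loc=B A=dirty B=dirty

loc=B A=dirty B=dirty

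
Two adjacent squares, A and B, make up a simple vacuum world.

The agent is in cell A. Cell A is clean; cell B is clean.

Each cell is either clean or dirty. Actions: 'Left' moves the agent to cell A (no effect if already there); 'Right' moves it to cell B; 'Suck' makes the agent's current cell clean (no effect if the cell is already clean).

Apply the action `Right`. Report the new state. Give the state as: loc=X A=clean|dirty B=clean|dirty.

loc=B A=clean B=clean

start: loc=A A=clean B=clean
t=1 Right ⇒ loc=B A=clean B=clean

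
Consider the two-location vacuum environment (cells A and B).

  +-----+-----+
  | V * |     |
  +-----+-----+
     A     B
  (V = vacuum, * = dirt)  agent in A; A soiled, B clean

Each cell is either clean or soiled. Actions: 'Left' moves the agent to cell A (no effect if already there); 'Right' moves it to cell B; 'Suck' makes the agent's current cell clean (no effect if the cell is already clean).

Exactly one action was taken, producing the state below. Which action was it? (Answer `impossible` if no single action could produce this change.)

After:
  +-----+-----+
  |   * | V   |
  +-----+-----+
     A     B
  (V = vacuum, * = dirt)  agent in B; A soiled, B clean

try  Left: (A; A:soiled, B:clean)
try Right: (B; A:soiled, B:clean)  ← match
try  Suck: (A; A:clean, B:clean)

Right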